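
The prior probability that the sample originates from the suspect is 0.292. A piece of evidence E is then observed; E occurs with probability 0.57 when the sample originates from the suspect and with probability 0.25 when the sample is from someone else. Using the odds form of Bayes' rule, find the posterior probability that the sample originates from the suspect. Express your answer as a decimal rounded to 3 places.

Prior odds = 0.292/(1−0.292) = 0.41243. In log-odds, ln(0.41243) = -0.88569.
Add log likelihood ratio: ln(2.2800) = 0.82418.
Posterior log-odds = -0.061515, so posterior odds = exp(-0.061515) = 0.94034. Converting, P(H|E) = 0.94034/1.9403 = 0.485.

Posterior probability ≈ 0.485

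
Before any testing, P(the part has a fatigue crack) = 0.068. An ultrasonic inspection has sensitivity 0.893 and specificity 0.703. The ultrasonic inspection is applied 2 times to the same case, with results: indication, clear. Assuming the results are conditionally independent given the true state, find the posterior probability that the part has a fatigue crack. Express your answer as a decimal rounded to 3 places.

Let H be the event that the part has a fatigue crack; start with P(H) = 0.068. P('indication'|H) = 0.893, P('indication'|¬H) = 0.297.
Update on result 1 ('indication'): P(H) ← 0.893·0.0680 / (0.893·0.0680 + 0.297·0.9320) = 0.060724/0.33753 = 0.1799.
Update on result 2 ('clear'): P(H) ← 0.107·0.1799 / (0.107·0.1799 + 0.703·0.8201) = 0.019250/0.59577 = 0.0323.

Posterior P(H) ≈ 0.032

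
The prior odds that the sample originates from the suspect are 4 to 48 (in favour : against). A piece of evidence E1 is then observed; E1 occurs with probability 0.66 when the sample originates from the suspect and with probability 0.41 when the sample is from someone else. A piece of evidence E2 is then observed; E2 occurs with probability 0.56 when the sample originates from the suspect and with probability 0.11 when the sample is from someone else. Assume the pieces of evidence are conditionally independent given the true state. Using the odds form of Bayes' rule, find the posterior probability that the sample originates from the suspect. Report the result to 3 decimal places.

Prior odds = 4/48 = 0.083333. In log-odds, ln(0.083333) = -2.4849.
Add log likelihood ratios: ln(1.6098) + ln(5.0909) = 2.1035.
Posterior log-odds = -0.38137, so posterior odds = exp(-0.38137) = 0.68293. Converting, P(H|E) = 0.68293/1.6829 = 0.406.

Posterior probability ≈ 0.406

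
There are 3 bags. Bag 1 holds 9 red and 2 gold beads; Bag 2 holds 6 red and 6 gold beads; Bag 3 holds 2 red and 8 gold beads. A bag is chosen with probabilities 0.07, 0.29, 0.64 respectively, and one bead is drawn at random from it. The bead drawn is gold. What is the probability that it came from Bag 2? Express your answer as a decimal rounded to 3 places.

Posterior probability ≈ 0.217

Tabulate prior·likelihood by source: [1] prior 0.07, lik 0.1818, product 0.01273; [2] prior 0.29, lik 0.5, product 0.1450; [3] prior 0.64, lik 0.8, product 0.5120.
Normalizing constant = 0.66973; the posterior for Bag 2 is its product over the sum, 0.1450/0.66973 = 0.217.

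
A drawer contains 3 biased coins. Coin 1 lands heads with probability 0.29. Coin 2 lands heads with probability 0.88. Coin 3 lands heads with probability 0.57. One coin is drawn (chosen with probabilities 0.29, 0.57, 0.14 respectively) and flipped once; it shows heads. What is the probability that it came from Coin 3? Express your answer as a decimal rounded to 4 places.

Tabulate prior·likelihood by source: [1] prior 0.29, lik 0.29, product 0.08410; [2] prior 0.57, lik 0.88, product 0.5016; [3] prior 0.14, lik 0.57, product 0.07980.
Normalizing constant = 0.66550; the posterior for Coin 3 is its product over the sum, 0.07980/0.66550 = 0.1199.

Posterior probability ≈ 0.1199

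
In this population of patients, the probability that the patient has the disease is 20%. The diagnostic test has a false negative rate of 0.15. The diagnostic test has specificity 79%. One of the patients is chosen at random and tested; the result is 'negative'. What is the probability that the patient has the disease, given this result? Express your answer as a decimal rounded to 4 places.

P(H | E) ≈ 0.0453

Let H be the event that the patient has the disease. P(H) = 0.2, so P(¬H) = 0.8. With E the 'negative' result, P(E|H) = 0.15 and P(E|¬H) = 0.79.
P(E) = 0.15·0.2 + 0.79·0.8 = 0.030000 + 0.63200 = 0.66200.
By Bayes' theorem, P(H|E) = 0.030000 / 0.66200 = 0.0453.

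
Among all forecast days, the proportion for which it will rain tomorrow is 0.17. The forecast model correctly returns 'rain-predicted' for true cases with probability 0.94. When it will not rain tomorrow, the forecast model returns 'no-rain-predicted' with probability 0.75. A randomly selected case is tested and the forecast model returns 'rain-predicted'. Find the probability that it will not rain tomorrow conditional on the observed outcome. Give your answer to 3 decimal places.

P(¬H | E) ≈ 0.565

Write H for 'it will rain tomorrow'. Prior odds H:¬H = 0.17/0.83 = 0.20482. For the 'rain-predicted' outcome, the likelihood ratio is 0.94/0.25 = 3.7600.
Posterior odds = 0.20482 × 3.7600 = 0.77012, so P(H|E) = 0.77012/(1+0.77012) = 0.435. Then P(¬H|E) = 1 − 0.435 = 0.565.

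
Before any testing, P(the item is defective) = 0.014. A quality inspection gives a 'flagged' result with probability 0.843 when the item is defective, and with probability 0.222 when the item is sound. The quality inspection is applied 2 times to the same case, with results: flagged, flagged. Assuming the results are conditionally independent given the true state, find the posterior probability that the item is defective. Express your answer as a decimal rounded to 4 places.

Posterior P(H) ≈ 0.1699

Let H be the event that the item is defective; start with P(H) = 0.014. P('flagged'|H) = 0.843, P('flagged'|¬H) = 0.222.
Update on result 1 ('flagged'): P(H) ← 0.843·0.0140 / (0.843·0.0140 + 0.222·0.9860) = 0.011802/0.23069 = 0.0512.
Update on result 2 ('flagged'): P(H) ← 0.843·0.0512 / (0.843·0.0512 + 0.222·0.9488) = 0.043127/0.25377 = 0.1699.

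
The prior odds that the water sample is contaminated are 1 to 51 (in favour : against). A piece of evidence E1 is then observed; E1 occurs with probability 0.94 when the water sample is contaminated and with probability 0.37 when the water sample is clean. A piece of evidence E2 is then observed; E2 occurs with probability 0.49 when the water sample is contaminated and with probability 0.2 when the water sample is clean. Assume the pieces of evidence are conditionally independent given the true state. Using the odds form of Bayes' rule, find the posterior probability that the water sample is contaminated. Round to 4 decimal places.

Posterior probability ≈ 0.1088

Prior odds = 1/51 = 0.019608. In log-odds, ln(0.019608) = -3.9318.
Add log likelihood ratios: ln(2.5405) + ln(2.4500) = 1.8285.
Posterior log-odds = -2.1034, so posterior odds = exp(-2.1034) = 0.12205. Converting, P(H|E) = 0.12205/1.1220 = 0.1088.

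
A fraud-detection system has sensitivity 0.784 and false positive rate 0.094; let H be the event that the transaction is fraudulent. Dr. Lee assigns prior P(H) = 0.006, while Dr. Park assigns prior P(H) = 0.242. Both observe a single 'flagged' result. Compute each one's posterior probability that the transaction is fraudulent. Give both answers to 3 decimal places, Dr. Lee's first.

The likelihood ratio for a 'flagged' result is 0.784/0.094 = 8.3404.
Dr. Lee: prior odds 0.006/0.994 = 0.0060362; posterior odds 0.050345; posterior probability 0.048.
Dr. Park: prior odds 0.242/0.758 = 0.31926; posterior odds 2.6628; posterior probability 0.727.

Dr. Lee: 0.048; Dr. Park: 0.727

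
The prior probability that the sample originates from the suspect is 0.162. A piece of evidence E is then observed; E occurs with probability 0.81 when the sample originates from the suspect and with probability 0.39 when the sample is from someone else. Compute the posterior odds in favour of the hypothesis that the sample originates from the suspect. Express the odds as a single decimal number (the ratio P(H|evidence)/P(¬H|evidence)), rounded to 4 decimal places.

Prior odds = 0.162/(1−0.162) = 0.19332. In log-odds, ln(0.19332) = -1.6434.
Add log likelihood ratio: ln(2.0769) = 0.73089.
Posterior log-odds = -0.91253, so posterior odds = exp(-0.91253) = 0.40151.

Posterior odds ≈ 0.4015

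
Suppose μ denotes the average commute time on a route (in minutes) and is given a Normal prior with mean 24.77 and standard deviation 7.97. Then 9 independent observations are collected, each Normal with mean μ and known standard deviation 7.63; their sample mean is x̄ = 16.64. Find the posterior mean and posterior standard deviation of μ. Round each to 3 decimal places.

Posterior mean ≈ 17.391; posterior SD ≈ 2.423

With known σ, the Normal prior is conjugate. Weight on the data is w = (n/σ²)/(n/σ² + 1/τ₀²) = 0.154594/(0.154594+0.0157428) = 0.90758.
Posterior mean = w·x̄ + (1−w)·μ₀ = 0.90758·16.64 + 0.092422·24.77 = 17.391. Posterior variance = 1/(0.154594+0.0157428) = 5.87071, so SD = 2.423.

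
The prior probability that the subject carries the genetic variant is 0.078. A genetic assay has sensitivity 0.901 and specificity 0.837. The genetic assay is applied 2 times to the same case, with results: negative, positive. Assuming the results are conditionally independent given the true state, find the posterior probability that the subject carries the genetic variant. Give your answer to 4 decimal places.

Posterior P(H) ≈ 0.0524

With H the event that the subject carries the genetic variant, the joint likelihood of the observed sequence is P(data|H) = 0.099·0.901 = 0.089199 and P(data|¬H) = 0.837·0.163 = 0.13643.
Bayes: P(H|data) = 0.078·0.089199 / (0.078·0.089199 + 0.922·0.13643) = 0.0069575/0.13275 = 0.0524.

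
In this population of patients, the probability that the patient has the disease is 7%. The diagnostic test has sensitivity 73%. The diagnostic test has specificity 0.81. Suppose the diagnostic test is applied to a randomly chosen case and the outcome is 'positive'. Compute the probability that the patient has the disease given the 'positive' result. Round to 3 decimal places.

P(H | E) ≈ 0.224

Let H be the event that the patient has the disease. P(H) = 0.07, so P(¬H) = 0.93. With E the 'positive' result, P(E|H) = 0.73 and P(E|¬H) = 0.19.
P(E) = 0.73·0.07 + 0.19·0.93 = 0.051100 + 0.17670 = 0.22780.
By Bayes' theorem, P(H|E) = 0.051100 / 0.22780 = 0.224.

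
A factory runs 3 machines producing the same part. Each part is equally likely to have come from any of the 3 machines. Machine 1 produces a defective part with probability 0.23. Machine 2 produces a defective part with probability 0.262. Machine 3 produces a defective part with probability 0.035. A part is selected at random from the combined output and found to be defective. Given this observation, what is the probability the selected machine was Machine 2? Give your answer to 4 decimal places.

Posterior probability ≈ 0.4972

P(defective|M1) = 0.23; P(defective|M2) = 0.262; P(defective|M3) = 0.035.
Prior × likelihood for each source: 0.333333·0.23=0.07667, 0.333333·0.262=0.08733, 0.333333·0.035=0.01167. Summing gives P(defective) = 0.17567.
P(Machine 2 | defective) = 0.08733 / 0.17567 = 0.4972.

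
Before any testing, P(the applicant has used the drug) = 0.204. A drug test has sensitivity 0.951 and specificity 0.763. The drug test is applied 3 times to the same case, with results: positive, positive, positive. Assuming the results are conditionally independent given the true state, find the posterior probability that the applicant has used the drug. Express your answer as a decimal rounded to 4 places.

Posterior P(H) ≈ 0.9430

Let H be the event that the applicant has used the drug; start with P(H) = 0.204. P('positive'|H) = 0.951, P('positive'|¬H) = 0.237.
Update on result 1 ('positive'): P(H) ← 0.951·0.2040 / (0.951·0.2040 + 0.237·0.7960) = 0.19400/0.38266 = 0.5070.
Update on result 2 ('positive'): P(H) ← 0.951·0.5070 / (0.951·0.5070 + 0.237·0.4930) = 0.48215/0.59899 = 0.8049.
Update on result 3 ('positive'): P(H) ← 0.951·0.8049 / (0.951·0.8049 + 0.237·0.1951) = 0.76549/0.81172 = 0.9430.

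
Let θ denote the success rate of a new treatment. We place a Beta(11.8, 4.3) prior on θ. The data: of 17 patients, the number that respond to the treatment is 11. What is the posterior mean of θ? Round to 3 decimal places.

Posterior mean ≈ 0.689

Observing 11 successes and 6 failures updates Beta(11.8, 4.3) by adding the success and failure counts to the two shape parameters: α = 11.8+11 = 22.8, β = 4.3+6 = 10.3.
E[θ | data] = 22.8/(22.8+10.3) = 0.689.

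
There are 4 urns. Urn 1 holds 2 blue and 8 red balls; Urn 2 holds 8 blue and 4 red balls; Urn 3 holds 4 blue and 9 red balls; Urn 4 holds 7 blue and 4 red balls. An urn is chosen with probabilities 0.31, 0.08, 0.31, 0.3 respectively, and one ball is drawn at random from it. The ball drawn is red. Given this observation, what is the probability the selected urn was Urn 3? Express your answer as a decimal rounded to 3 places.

Posterior probability ≈ 0.359

P(red|Urn 1) = 0.8; P(red|Urn 2) = 0.3333; P(red|Urn 3) = 0.6923; P(red|Urn 4) = 0.3636.
Prior × likelihood for each source: 0.31·0.8=0.2480, 0.08·0.3333=0.02667, 0.31·0.6923=0.2146, 0.3·0.3636=0.1091. Summing gives P(red) = 0.59837.
P(Urn 3 | red) = 0.2146 / 0.59837 = 0.359.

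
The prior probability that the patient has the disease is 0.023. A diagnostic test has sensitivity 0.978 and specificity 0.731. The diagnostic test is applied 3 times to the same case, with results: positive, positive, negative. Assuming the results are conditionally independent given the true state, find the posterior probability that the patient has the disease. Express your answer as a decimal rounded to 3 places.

With H the event that the patient has the disease, the joint likelihood of the observed sequence is P(data|H) = 0.978·0.978·0.022 = 0.021043 and P(data|¬H) = 0.269·0.269·0.731 = 0.052896.
Bayes: P(H|data) = 0.023·0.021043 / (0.023·0.021043 + 0.977·0.052896) = 0.00048398/0.052163 = 0.0093.

Posterior P(H) ≈ 0.009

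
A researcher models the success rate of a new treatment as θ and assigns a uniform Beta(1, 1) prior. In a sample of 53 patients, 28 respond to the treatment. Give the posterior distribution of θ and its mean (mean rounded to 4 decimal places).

The binomial likelihood is conjugate to the Beta prior: with 28 successes and 25 failures, the posterior is Beta(1+28, 1+25) = Beta(29, 26).
Posterior mean = α/(α+β) = 29/55 = 0.5273.

Posterior: Beta(29, 26); mean ≈ 0.5273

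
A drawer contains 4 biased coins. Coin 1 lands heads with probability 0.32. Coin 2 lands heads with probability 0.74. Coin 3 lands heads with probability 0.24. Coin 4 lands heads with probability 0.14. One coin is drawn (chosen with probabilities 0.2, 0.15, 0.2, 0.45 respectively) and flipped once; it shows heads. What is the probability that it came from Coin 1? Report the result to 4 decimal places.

Posterior probability ≈ 0.2238

Tabulate prior·likelihood by source: [1] prior 0.2, lik 0.32, product 0.06400; [2] prior 0.15, lik 0.74, product 0.1110; [3] prior 0.2, lik 0.24, product 0.04800; [4] prior 0.45, lik 0.14, product 0.06300.
Normalizing constant = 0.28600; the posterior for Coin 1 is its product over the sum, 0.06400/0.28600 = 0.2238.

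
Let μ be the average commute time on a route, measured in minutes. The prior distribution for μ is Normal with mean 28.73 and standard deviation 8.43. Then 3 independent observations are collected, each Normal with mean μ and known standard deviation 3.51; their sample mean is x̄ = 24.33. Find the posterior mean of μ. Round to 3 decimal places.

With known σ, the Normal prior is conjugate. Weight on the data is w = (n/σ²)/(n/σ² + 1/τ₀²) = 0.243505/(0.243505+0.0140716) = 0.94537.
Posterior mean = w·x̄ + (1−w)·μ₀ = 0.94537·24.33 + 0.054631·28.73 = 24.570.

Posterior mean ≈ 24.570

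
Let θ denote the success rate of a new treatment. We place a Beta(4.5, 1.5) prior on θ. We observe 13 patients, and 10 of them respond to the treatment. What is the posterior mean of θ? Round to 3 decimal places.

Observing 10 successes and 3 failures updates Beta(4.5, 1.5) by adding the success and failure counts to the two shape parameters: α = 4.5+10 = 14.5, β = 1.5+3 = 4.5.
E[θ | data] = 14.5/(14.5+4.5) = 0.763.

Posterior mean ≈ 0.763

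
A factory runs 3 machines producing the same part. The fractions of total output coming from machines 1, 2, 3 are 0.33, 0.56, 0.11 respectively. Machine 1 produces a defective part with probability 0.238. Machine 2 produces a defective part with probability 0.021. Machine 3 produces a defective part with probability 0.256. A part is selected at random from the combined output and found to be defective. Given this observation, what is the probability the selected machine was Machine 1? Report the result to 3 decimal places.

Posterior probability ≈ 0.663

Tabulate prior·likelihood by source: [1] prior 0.33, lik 0.238, product 0.07854; [2] prior 0.56, lik 0.021, product 0.01176; [3] prior 0.11, lik 0.256, product 0.02816.
Normalizing constant = 0.11846; the posterior for Machine 1 is its product over the sum, 0.07854/0.11846 = 0.663.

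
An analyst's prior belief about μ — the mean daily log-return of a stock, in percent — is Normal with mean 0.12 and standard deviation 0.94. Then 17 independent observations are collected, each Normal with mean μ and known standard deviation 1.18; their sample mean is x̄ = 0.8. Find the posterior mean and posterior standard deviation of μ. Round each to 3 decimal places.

Posterior mean ≈ 0.742; posterior SD ≈ 0.274

With known σ, the Normal prior is conjugate. Weight on the data is w = (n/σ²)/(n/σ² + 1/τ₀²) = 12.2091/(12.2091+1.13173) = 0.91517.
Posterior mean = w·x̄ + (1−w)·μ₀ = 0.91517·0.8 + 0.084832·0.12 = 0.742. Posterior variance = 1/(12.2091+1.13173) = 0.0749576, so SD = 0.274.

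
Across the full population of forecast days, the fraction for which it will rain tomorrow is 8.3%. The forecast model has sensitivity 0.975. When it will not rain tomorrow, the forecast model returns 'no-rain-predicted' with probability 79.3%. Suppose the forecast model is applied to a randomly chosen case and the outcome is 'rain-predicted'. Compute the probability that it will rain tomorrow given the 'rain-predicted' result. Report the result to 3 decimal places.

Write H for 'it will rain tomorrow'. Prior odds H:¬H = 0.083/0.917 = 0.090513. For the 'rain-predicted' outcome, the likelihood ratio is 0.975/0.207 = 4.7101.
Posterior odds = 0.090513 × 4.7101 = 0.42633, so P(H|E) = 0.42633/(1+0.42633) = 0.299.

P(H | E) ≈ 0.299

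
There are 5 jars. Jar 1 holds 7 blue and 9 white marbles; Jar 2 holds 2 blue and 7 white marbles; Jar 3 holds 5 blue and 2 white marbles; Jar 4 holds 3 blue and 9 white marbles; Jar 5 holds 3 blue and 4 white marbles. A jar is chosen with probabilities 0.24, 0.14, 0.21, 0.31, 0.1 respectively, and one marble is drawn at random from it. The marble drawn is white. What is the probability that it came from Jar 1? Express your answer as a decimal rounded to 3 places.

Posterior probability ≈ 0.227

P(white|Jar 1) = 0.5625; P(white|Jar 2) = 0.7778; P(white|Jar 3) = 0.2857; P(white|Jar 4) = 0.75; P(white|Jar 5) = 0.5714.
Prior × likelihood for each source: 0.24·0.5625=0.1350, 0.14·0.7778=0.1089, 0.21·0.2857=0.06000, 0.31·0.75=0.2325, 0.1·0.5714=0.05714. Summing gives P(white) = 0.59353.
P(Jar 1 | white) = 0.1350 / 0.59353 = 0.227.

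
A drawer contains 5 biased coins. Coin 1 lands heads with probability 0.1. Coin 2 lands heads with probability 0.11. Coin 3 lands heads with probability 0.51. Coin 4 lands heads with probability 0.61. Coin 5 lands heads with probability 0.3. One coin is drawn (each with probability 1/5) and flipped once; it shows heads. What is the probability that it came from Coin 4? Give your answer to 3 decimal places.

P(heads|C1) = 0.1; P(heads|C2) = 0.11; P(heads|C3) = 0.51; P(heads|C4) = 0.61; P(heads|C5) = 0.3.
Prior × likelihood for each source: 0.2·0.1=0.02000, 0.2·0.11=0.02200, 0.2·0.51=0.1020, 0.2·0.61=0.1220, 0.2·0.3=0.06000. Summing gives P(heads) = 0.32600.
P(Coin 4 | heads) = 0.1220 / 0.32600 = 0.374.

Posterior probability ≈ 0.374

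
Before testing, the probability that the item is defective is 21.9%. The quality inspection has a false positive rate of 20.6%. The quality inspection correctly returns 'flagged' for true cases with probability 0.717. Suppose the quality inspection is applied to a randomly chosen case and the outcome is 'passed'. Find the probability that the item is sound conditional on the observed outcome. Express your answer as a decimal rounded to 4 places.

P(¬H | E) ≈ 0.9091

Write H for 'the item is defective'. Prior odds H:¬H = 0.219/0.781 = 0.28041. For the 'passed' outcome, the likelihood ratio is 0.283/0.794 = 0.35642.
Posterior odds = 0.28041 × 0.35642 = 0.099945, so P(H|E) = 0.099945/(1+0.099945) = 0.0909. Then P(¬H|E) = 1 − 0.0909 = 0.9091.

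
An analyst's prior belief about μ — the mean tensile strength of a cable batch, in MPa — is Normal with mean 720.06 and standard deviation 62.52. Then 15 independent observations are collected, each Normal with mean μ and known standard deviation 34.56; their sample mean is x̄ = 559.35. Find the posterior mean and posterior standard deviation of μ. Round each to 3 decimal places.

With known σ, the Normal prior is conjugate. Weight on the data is w = (n/σ²)/(n/σ² + 1/τ₀²) = 0.0125587/(0.0125587+0.00025584) = 0.98004.
Posterior mean = w·x̄ + (1−w)·μ₀ = 0.98004·559.35 + 0.019965·720.06 = 562.559. Posterior variance = 1/(0.0125587+0.00025584) = 78.0365, so SD = 8.834.

Posterior mean ≈ 562.559; posterior SD ≈ 8.834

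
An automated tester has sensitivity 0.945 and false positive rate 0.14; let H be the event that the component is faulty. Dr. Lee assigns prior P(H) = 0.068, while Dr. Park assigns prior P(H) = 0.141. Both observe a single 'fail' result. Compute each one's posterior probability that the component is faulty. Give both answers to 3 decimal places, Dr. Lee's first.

Dr. Lee: 0.330; Dr. Park: 0.526

P('+'|H) = 0.945, P('+'|¬H) = 0.14.
Dr. Lee: numerator 0.945·0.068 = 0.064260; evidence = 0.064260+0.14·0.932 = 0.19474; posterior = 0.330.
Dr. Park: numerator 0.945·0.141 = 0.13324; evidence = 0.13324+0.14·0.859 = 0.25350; posterior = 0.526.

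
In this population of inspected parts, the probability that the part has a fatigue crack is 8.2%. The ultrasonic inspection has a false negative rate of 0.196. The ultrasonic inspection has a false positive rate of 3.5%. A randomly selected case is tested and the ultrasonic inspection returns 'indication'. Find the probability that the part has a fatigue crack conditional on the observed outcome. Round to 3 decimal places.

Let H be the event that the part has a fatigue crack. P(H) = 0.082, so P(¬H) = 0.918. With E the 'indication' result, P(E|H) = 0.804 and P(E|¬H) = 0.035.
P(E) = 0.804·0.082 + 0.035·0.918 = 0.065928 + 0.032130 = 0.098058.
By Bayes' theorem, P(H|E) = 0.065928 / 0.098058 = 0.672.

P(H | E) ≈ 0.672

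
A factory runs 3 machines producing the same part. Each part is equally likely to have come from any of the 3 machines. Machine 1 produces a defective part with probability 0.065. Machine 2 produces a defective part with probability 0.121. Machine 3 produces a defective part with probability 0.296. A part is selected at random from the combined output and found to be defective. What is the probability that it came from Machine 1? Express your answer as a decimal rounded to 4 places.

Posterior probability ≈ 0.1349

P(defective|M1) = 0.065; P(defective|M2) = 0.121; P(defective|M3) = 0.296.
Prior × likelihood for each source: 0.333333·0.065=0.02167, 0.333333·0.121=0.04033, 0.333333·0.296=0.09867. Summing gives P(defective) = 0.16067.
P(Machine 1 | defective) = 0.02167 / 0.16067 = 0.1349.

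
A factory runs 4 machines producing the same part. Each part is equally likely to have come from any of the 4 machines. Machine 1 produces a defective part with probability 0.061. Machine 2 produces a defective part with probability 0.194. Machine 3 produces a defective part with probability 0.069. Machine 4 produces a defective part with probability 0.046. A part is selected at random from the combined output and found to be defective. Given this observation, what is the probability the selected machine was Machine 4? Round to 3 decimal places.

Posterior probability ≈ 0.124

P(defective|M1) = 0.061; P(defective|M2) = 0.194; P(defective|M3) = 0.069; P(defective|M4) = 0.046.
Prior × likelihood for each source: 0.25·0.061=0.01525, 0.25·0.194=0.04850, 0.25·0.069=0.01725, 0.25·0.046=0.01150. Summing gives P(defective) = 0.092500.
P(Machine 4 | defective) = 0.01150 / 0.092500 = 0.124.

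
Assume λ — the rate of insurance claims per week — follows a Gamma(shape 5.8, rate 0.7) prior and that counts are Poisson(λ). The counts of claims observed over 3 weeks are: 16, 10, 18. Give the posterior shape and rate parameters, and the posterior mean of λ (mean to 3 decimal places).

Posterior: Gamma(shape=49.8, rate=3.7); mean ≈ 13.459

Total count ∑xᵢ = 44 over n = 3 weeks.
Gamma is conjugate to the Poisson likelihood: posterior is Gamma(shape = 5.8+44 = 49.8, rate = 0.7+3 = 3.7).
Posterior mean = shape/rate = 49.8/3.7 = 13.459.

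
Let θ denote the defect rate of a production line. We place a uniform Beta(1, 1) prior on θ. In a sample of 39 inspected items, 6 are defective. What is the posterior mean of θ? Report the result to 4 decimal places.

Observing 6 successes and 33 failures updates Beta(1, 1) by adding the success and failure counts to the two shape parameters: α = 1+6 = 7, β = 1+33 = 34.
Posterior mean = α/(α+β) = 7/41 = 0.1707.

Posterior mean ≈ 0.1707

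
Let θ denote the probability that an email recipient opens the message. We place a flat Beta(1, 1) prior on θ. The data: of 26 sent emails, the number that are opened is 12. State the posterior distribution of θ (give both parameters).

The binomial likelihood is conjugate to the Beta prior: with 12 successes and 14 failures, the posterior is Beta(1+12, 1+14) = Beta(13, 15).

Posterior: Beta(13, 15)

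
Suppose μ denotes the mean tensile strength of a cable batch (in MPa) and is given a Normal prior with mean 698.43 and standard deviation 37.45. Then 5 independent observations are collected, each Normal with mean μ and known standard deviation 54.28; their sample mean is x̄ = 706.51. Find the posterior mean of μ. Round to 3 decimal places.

Posterior mean ≈ 704.120

With known σ, the Normal prior is conjugate. Weight on the data is w = (n/σ²)/(n/σ² + 1/τ₀²) = 0.00169703/(0.00169703+0.00071301) = 0.70415.
Posterior mean = w·x̄ + (1−w)·μ₀ = 0.70415·706.51 + 0.29585·698.43 = 704.120.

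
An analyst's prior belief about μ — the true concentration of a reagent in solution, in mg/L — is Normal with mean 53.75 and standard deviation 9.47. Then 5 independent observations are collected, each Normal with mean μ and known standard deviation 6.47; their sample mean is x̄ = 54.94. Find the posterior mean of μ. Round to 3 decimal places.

Posterior mean ≈ 54.838

With known σ, the Normal prior is conjugate. Weight on the data is w = (n/σ²)/(n/σ² + 1/τ₀²) = 0.119443/(0.119443+0.0111506) = 0.91462.
Posterior mean = w·x̄ + (1−w)·μ₀ = 0.91462·54.94 + 0.085384·53.75 = 54.838.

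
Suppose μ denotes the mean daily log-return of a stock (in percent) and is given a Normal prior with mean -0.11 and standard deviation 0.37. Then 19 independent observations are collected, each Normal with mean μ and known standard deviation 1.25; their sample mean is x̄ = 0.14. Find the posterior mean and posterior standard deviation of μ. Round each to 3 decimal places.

Posterior mean ≈ 0.046; posterior SD ≈ 0.227

Prior precision 1/τ₀² = 1/0.37² = 7.30460; data precision n/σ² = 19/1.25² = 12.1600.
Posterior precision = 7.30460 + 12.1600 = 19.4646, giving posterior SD = 1/√19.4646 = 0.227.
Posterior mean = (7.30460·-0.11 + 12.1600·0.14) / 19.4646 = 0.046.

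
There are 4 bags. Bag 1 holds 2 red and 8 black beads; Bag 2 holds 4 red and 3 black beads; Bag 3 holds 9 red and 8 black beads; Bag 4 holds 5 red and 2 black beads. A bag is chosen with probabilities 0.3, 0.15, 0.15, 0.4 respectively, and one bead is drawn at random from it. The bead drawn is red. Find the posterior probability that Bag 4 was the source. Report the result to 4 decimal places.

Posterior probability ≈ 0.5593

P(red|Bag 1) = 0.2; P(red|Bag 2) = 0.5714; P(red|Bag 3) = 0.5294; P(red|Bag 4) = 0.7143.
Prior × likelihood for each source: 0.3·0.2=0.06000, 0.15·0.5714=0.08571, 0.15·0.5294=0.07941, 0.4·0.7143=0.2857. Summing gives P(red) = 0.51084.
P(Bag 4 | red) = 0.2857 / 0.51084 = 0.5593.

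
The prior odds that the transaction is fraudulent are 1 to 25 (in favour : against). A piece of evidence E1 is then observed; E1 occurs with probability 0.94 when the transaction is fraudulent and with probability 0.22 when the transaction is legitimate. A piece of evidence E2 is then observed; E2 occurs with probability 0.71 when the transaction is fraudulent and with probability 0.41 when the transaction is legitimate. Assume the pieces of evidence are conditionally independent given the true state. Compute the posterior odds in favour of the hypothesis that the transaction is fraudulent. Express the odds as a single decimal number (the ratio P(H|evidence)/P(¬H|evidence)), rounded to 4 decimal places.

Prior odds = 1/25 = 0.040000.
Likelihood ratio for E1 = 0.94/0.22 = 4.2727.
Likelihood ratio for E2 = 0.71/0.41 = 1.7317.
Posterior odds = prior odds × LR₁ × LR₂ = 0.29596.

Posterior odds ≈ 0.2960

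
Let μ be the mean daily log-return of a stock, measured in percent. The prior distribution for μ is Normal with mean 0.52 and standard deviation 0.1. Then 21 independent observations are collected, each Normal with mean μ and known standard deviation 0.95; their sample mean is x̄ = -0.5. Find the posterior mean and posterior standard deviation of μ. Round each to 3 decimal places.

Prior precision 1/τ₀² = 1/0.1² = 100.000; data precision n/σ² = 21/0.95² = 23.2687.
Posterior precision = 100.000 + 23.2687 = 123.269, giving posterior SD = 1/√123.269 = 0.090.
Posterior mean = (100.000·0.52 + 23.2687·-0.5) / 123.269 = 0.327.

Posterior mean ≈ 0.327; posterior SD ≈ 0.090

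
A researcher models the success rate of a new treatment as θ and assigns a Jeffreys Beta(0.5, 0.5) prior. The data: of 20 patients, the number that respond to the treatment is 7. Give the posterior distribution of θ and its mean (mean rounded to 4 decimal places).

Posterior: Beta(7.5, 13.5); mean ≈ 0.3571

The binomial likelihood is conjugate to the Beta prior: with 7 successes and 13 failures, the posterior is Beta(0.5+7, 0.5+13) = Beta(7.5, 13.5).
E[θ | data] = 7.5/(7.5+13.5) = 0.3571.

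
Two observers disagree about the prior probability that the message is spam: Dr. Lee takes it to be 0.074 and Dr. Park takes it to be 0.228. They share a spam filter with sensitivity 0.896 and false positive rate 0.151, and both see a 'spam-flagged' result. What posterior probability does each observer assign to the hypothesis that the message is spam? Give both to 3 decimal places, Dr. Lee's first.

The likelihood ratio for a 'spam-flagged' result is 0.896/0.151 = 5.9338.
Dr. Lee: prior odds 0.074/0.926 = 0.079914; posterior odds 0.47419; posterior probability 0.322.
Dr. Park: prior odds 0.228/0.772 = 0.29534; posterior odds 1.7525; posterior probability 0.637.

Dr. Lee: 0.322; Dr. Park: 0.637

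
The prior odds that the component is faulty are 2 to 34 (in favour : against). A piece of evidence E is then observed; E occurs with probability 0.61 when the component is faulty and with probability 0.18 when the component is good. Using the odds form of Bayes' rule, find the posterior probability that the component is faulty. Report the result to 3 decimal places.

Posterior probability ≈ 0.166

Prior odds = 2/34 = 0.058824. In log-odds, ln(0.058824) = -2.8332.
Add log likelihood ratio: ln(3.3889) = 1.2205.
Posterior log-odds = -1.6127, so posterior odds = exp(-1.6127) = 0.19935. Converting, P(H|E) = 0.19935/1.1993 = 0.166.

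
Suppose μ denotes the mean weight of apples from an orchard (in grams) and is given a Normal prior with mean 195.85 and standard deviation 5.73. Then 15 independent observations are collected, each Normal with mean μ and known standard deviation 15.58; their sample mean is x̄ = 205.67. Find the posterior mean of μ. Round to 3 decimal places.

Posterior mean ≈ 202.428

With known σ, the Normal prior is conjugate. Weight on the data is w = (n/σ²)/(n/σ² + 1/τ₀²) = 0.0617954/(0.0617954+0.0304573) = 0.66985.
Posterior mean = w·x̄ + (1−w)·μ₀ = 0.66985·205.67 + 0.33015·195.85 = 202.428.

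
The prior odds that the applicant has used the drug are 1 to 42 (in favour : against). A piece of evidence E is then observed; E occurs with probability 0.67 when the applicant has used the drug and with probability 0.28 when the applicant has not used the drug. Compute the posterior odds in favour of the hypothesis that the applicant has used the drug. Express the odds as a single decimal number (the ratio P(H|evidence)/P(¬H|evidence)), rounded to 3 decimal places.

Prior odds = 1/42 = 0.023810. In log-odds, ln(0.023810) = -3.7377.
Add log likelihood ratio: ln(2.3929) = 0.87249.
Posterior log-odds = -2.8652, so posterior odds = exp(-2.8652) = 0.056973.

Posterior odds ≈ 0.057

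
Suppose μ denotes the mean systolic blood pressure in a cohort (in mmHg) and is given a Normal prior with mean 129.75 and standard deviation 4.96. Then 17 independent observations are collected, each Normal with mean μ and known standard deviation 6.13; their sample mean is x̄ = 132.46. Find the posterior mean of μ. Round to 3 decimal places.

Prior precision 1/τ₀² = 1/4.96² = 0.0406478; data precision n/σ² = 17/6.13² = 0.452406.
Posterior precision = 0.0406478 + 0.452406 = 0.493053.
Posterior mean = (0.0406478·129.75 + 0.452406·132.46) / 0.493053 = 132.237.

Posterior mean ≈ 132.237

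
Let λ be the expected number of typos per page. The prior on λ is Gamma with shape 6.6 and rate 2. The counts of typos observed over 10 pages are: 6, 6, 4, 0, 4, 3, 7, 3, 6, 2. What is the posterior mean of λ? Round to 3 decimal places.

Posterior mean ≈ 3.967

Total count ∑xᵢ = 41 over n = 10 pages.
Gamma is conjugate to the Poisson likelihood: posterior is Gamma(shape = 6.6+41 = 47.6, rate = 2+10 = 12).
Posterior mean = shape/rate = 47.6/12 = 3.967.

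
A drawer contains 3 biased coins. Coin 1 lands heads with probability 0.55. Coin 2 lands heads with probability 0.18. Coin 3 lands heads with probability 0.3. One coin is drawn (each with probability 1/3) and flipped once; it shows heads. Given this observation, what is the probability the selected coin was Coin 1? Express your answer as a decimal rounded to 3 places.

Tabulate prior·likelihood by source: [1] prior 0.333333, lik 0.55, product 0.1833; [2] prior 0.333333, lik 0.18, product 0.06000; [3] prior 0.333333, lik 0.3, product 0.1000.
Normalizing constant = 0.34333; the posterior for Coin 1 is its product over the sum, 0.1833/0.34333 = 0.534.

Posterior probability ≈ 0.534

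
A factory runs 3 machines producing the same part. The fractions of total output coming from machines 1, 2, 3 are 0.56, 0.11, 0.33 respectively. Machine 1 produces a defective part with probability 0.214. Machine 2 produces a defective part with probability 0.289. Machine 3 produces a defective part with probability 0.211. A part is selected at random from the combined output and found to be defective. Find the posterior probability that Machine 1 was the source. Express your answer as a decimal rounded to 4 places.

Posterior probability ≈ 0.5416

P(defective|M1) = 0.214; P(defective|M2) = 0.289; P(defective|M3) = 0.211.
Prior × likelihood for each source: 0.56·0.214=0.1198, 0.11·0.289=0.03179, 0.33·0.211=0.06963. Summing gives P(defective) = 0.22126.
P(Machine 1 | defective) = 0.1198 / 0.22126 = 0.5416.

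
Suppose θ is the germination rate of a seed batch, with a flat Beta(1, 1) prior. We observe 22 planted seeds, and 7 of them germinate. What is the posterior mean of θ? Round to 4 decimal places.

Observing 7 successes and 15 failures updates Beta(1, 1) by adding the success and failure counts to the two shape parameters: α = 1+7 = 8, β = 1+15 = 16.
E[θ | data] = 8/(8+16) = 0.3333.

Posterior mean ≈ 0.3333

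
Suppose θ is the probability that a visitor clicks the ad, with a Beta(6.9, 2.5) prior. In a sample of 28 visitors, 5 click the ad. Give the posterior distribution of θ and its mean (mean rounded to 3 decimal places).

Posterior: Beta(11.9, 25.5); mean ≈ 0.318

The binomial likelihood is conjugate to the Beta prior: with 5 successes and 23 failures, the posterior is Beta(6.9+5, 2.5+23) = Beta(11.9, 25.5).
Posterior mean = α/(α+β) = 11.9/37.4 = 0.318.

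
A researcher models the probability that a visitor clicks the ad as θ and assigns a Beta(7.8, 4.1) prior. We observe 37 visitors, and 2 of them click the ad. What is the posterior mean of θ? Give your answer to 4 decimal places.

Posterior mean ≈ 0.2004

The binomial likelihood is conjugate to the Beta prior: with 2 successes and 35 failures, the posterior is Beta(7.8+2, 4.1+35) = Beta(9.8, 39.1).
Posterior mean = α/(α+β) = 9.8/48.9 = 0.2004.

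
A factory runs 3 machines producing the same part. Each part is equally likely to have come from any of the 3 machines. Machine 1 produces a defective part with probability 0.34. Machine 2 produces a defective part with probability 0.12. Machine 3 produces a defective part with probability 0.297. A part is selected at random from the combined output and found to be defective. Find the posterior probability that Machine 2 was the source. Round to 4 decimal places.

P(defective|M1) = 0.34; P(defective|M2) = 0.12; P(defective|M3) = 0.297.
Prior × likelihood for each source: 0.333333·0.34=0.1133, 0.333333·0.12=0.04000, 0.333333·0.297=0.09900. Summing gives P(defective) = 0.25233.
P(Machine 2 | defective) = 0.04000 / 0.25233 = 0.1585.

Posterior probability ≈ 0.1585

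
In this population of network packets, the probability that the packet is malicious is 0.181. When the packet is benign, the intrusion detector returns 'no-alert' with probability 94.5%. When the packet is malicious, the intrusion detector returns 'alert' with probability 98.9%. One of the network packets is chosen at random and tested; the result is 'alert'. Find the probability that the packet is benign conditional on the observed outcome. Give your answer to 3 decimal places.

P(¬H | E) ≈ 0.201

Write H for 'the packet is malicious'. Prior odds H:¬H = 0.181/0.819 = 0.22100. For the 'alert' outcome, the likelihood ratio is 0.989/0.055 = 17.982.
Posterior odds = 0.22100 × 17.982 = 3.9740, so P(H|E) = 3.9740/(1+3.9740) = 0.799. Then P(¬H|E) = 1 − 0.799 = 0.201.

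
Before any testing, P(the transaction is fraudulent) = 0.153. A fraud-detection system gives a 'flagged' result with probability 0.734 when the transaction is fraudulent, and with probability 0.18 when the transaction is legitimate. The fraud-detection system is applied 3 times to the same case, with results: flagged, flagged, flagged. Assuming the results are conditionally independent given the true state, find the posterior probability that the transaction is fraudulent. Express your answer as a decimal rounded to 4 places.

Posterior P(H) ≈ 0.9245

With H the event that the transaction is fraudulent, the joint likelihood of the observed sequence is P(data|H) = 0.734·0.734·0.734 = 0.39545 and P(data|¬H) = 0.18·0.18·0.18 = 0.0058320.
Bayes: P(H|data) = 0.153·0.39545 / (0.153·0.39545 + 0.847·0.0058320) = 0.060503/0.065443 = 0.9245.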